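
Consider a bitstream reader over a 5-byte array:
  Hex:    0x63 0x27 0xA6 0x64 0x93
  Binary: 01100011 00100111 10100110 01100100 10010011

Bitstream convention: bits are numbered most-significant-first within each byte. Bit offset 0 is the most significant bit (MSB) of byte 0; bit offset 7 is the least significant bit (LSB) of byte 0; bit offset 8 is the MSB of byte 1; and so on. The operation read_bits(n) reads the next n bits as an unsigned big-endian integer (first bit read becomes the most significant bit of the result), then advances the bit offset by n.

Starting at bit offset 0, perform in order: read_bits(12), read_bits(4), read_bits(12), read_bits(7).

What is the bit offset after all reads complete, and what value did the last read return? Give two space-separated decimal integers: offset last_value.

Answer: 35 36

Derivation:
Read 1: bits[0:12] width=12 -> value=1586 (bin 011000110010); offset now 12 = byte 1 bit 4; 28 bits remain
Read 2: bits[12:16] width=4 -> value=7 (bin 0111); offset now 16 = byte 2 bit 0; 24 bits remain
Read 3: bits[16:28] width=12 -> value=2662 (bin 101001100110); offset now 28 = byte 3 bit 4; 12 bits remain
Read 4: bits[28:35] width=7 -> value=36 (bin 0100100); offset now 35 = byte 4 bit 3; 5 bits remain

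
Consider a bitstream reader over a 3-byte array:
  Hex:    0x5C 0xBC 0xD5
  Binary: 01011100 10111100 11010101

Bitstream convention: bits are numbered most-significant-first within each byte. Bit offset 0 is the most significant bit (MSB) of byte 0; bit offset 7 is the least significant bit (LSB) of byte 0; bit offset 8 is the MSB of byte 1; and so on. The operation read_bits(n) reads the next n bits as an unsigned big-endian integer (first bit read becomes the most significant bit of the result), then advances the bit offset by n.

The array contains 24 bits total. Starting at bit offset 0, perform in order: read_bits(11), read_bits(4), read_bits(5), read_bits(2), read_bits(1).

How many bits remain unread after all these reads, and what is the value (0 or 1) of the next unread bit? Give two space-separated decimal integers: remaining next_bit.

Read 1: bits[0:11] width=11 -> value=741 (bin 01011100101); offset now 11 = byte 1 bit 3; 13 bits remain
Read 2: bits[11:15] width=4 -> value=14 (bin 1110); offset now 15 = byte 1 bit 7; 9 bits remain
Read 3: bits[15:20] width=5 -> value=13 (bin 01101); offset now 20 = byte 2 bit 4; 4 bits remain
Read 4: bits[20:22] width=2 -> value=1 (bin 01); offset now 22 = byte 2 bit 6; 2 bits remain
Read 5: bits[22:23] width=1 -> value=0 (bin 0); offset now 23 = byte 2 bit 7; 1 bits remain

Answer: 1 1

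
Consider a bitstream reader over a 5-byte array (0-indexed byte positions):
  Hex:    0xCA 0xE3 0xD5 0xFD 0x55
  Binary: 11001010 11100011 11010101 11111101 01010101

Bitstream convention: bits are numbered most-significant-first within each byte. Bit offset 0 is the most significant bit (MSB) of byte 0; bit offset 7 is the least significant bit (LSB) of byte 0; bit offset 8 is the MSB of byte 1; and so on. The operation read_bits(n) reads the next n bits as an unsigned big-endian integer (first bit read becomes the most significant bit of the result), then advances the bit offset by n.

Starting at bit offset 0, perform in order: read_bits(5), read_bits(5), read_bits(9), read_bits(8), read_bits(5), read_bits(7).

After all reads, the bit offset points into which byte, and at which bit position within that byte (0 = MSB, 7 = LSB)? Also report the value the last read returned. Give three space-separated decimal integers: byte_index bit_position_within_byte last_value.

Read 1: bits[0:5] width=5 -> value=25 (bin 11001); offset now 5 = byte 0 bit 5; 35 bits remain
Read 2: bits[5:10] width=5 -> value=11 (bin 01011); offset now 10 = byte 1 bit 2; 30 bits remain
Read 3: bits[10:19] width=9 -> value=286 (bin 100011110); offset now 19 = byte 2 bit 3; 21 bits remain
Read 4: bits[19:27] width=8 -> value=175 (bin 10101111); offset now 27 = byte 3 bit 3; 13 bits remain
Read 5: bits[27:32] width=5 -> value=29 (bin 11101); offset now 32 = byte 4 bit 0; 8 bits remain
Read 6: bits[32:39] width=7 -> value=42 (bin 0101010); offset now 39 = byte 4 bit 7; 1 bits remain

Answer: 4 7 42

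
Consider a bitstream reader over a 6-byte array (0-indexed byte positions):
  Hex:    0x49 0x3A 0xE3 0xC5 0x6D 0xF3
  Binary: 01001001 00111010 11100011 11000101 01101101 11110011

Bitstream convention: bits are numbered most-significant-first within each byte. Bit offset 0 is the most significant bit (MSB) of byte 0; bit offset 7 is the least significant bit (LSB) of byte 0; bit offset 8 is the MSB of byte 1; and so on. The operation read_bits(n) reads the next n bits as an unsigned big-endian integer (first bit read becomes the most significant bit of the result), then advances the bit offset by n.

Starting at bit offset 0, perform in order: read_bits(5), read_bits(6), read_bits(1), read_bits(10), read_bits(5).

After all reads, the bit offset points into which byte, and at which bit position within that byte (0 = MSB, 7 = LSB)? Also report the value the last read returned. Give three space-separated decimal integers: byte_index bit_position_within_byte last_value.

Answer: 3 3 30

Derivation:
Read 1: bits[0:5] width=5 -> value=9 (bin 01001); offset now 5 = byte 0 bit 5; 43 bits remain
Read 2: bits[5:11] width=6 -> value=9 (bin 001001); offset now 11 = byte 1 bit 3; 37 bits remain
Read 3: bits[11:12] width=1 -> value=1 (bin 1); offset now 12 = byte 1 bit 4; 36 bits remain
Read 4: bits[12:22] width=10 -> value=696 (bin 1010111000); offset now 22 = byte 2 bit 6; 26 bits remain
Read 5: bits[22:27] width=5 -> value=30 (bin 11110); offset now 27 = byte 3 bit 3; 21 bits remain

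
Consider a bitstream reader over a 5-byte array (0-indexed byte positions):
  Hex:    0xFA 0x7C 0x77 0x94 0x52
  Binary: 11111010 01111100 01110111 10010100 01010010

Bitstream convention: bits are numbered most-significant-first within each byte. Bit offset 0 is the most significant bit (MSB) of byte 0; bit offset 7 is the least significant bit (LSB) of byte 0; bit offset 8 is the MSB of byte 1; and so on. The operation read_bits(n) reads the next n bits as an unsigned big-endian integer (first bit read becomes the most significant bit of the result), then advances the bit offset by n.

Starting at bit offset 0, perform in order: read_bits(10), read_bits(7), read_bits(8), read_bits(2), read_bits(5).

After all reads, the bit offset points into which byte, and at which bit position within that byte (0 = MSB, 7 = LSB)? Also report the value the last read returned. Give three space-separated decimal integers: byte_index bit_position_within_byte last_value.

Read 1: bits[0:10] width=10 -> value=1001 (bin 1111101001); offset now 10 = byte 1 bit 2; 30 bits remain
Read 2: bits[10:17] width=7 -> value=120 (bin 1111000); offset now 17 = byte 2 bit 1; 23 bits remain
Read 3: bits[17:25] width=8 -> value=239 (bin 11101111); offset now 25 = byte 3 bit 1; 15 bits remain
Read 4: bits[25:27] width=2 -> value=0 (bin 00); offset now 27 = byte 3 bit 3; 13 bits remain
Read 5: bits[27:32] width=5 -> value=20 (bin 10100); offset now 32 = byte 4 bit 0; 8 bits remain

Answer: 4 0 20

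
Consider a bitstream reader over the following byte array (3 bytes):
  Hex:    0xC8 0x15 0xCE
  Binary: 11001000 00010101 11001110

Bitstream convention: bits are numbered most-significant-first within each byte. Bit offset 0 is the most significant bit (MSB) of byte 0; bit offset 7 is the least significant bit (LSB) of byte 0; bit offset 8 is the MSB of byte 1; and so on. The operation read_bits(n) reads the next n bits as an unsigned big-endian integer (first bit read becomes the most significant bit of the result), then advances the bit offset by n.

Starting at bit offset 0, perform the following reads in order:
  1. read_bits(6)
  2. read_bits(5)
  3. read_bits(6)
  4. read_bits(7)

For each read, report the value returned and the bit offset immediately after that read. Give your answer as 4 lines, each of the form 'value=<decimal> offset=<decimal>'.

Answer: value=50 offset=6
value=0 offset=11
value=43 offset=17
value=78 offset=24

Derivation:
Read 1: bits[0:6] width=6 -> value=50 (bin 110010); offset now 6 = byte 0 bit 6; 18 bits remain
Read 2: bits[6:11] width=5 -> value=0 (bin 00000); offset now 11 = byte 1 bit 3; 13 bits remain
Read 3: bits[11:17] width=6 -> value=43 (bin 101011); offset now 17 = byte 2 bit 1; 7 bits remain
Read 4: bits[17:24] width=7 -> value=78 (bin 1001110); offset now 24 = byte 3 bit 0; 0 bits remain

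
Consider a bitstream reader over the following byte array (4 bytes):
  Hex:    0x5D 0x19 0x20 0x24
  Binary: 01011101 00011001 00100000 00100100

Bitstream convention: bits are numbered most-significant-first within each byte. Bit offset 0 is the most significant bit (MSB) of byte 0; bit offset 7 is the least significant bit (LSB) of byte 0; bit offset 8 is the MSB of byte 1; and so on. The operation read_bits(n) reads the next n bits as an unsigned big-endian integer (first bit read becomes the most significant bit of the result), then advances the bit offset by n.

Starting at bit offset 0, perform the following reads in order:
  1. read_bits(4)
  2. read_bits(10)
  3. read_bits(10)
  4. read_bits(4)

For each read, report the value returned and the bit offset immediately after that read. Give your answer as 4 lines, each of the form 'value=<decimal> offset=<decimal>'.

Answer: value=5 offset=4
value=838 offset=14
value=288 offset=24
value=2 offset=28

Derivation:
Read 1: bits[0:4] width=4 -> value=5 (bin 0101); offset now 4 = byte 0 bit 4; 28 bits remain
Read 2: bits[4:14] width=10 -> value=838 (bin 1101000110); offset now 14 = byte 1 bit 6; 18 bits remain
Read 3: bits[14:24] width=10 -> value=288 (bin 0100100000); offset now 24 = byte 3 bit 0; 8 bits remain
Read 4: bits[24:28] width=4 -> value=2 (bin 0010); offset now 28 = byte 3 bit 4; 4 bits remain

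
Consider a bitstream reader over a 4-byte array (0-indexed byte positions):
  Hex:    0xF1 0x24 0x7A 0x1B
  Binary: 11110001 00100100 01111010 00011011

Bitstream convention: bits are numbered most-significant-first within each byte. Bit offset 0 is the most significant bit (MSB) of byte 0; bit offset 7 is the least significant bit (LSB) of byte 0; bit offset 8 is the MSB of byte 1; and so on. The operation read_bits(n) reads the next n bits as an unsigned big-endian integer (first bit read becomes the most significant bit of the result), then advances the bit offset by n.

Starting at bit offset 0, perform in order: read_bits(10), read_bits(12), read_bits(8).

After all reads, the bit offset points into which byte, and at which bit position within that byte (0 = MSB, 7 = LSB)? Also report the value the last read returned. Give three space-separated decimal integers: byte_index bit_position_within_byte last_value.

Read 1: bits[0:10] width=10 -> value=964 (bin 1111000100); offset now 10 = byte 1 bit 2; 22 bits remain
Read 2: bits[10:22] width=12 -> value=2334 (bin 100100011110); offset now 22 = byte 2 bit 6; 10 bits remain
Read 3: bits[22:30] width=8 -> value=134 (bin 10000110); offset now 30 = byte 3 bit 6; 2 bits remain

Answer: 3 6 134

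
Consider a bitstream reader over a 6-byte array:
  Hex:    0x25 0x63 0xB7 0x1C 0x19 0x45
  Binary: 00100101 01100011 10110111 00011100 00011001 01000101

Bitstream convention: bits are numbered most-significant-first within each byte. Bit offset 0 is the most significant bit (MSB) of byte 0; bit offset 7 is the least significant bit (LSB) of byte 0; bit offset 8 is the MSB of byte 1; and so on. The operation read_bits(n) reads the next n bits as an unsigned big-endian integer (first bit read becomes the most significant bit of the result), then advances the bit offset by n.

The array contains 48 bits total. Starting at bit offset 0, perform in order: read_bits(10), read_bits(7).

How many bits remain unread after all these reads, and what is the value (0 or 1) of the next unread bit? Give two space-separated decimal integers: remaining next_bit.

Read 1: bits[0:10] width=10 -> value=149 (bin 0010010101); offset now 10 = byte 1 bit 2; 38 bits remain
Read 2: bits[10:17] width=7 -> value=71 (bin 1000111); offset now 17 = byte 2 bit 1; 31 bits remain

Answer: 31 0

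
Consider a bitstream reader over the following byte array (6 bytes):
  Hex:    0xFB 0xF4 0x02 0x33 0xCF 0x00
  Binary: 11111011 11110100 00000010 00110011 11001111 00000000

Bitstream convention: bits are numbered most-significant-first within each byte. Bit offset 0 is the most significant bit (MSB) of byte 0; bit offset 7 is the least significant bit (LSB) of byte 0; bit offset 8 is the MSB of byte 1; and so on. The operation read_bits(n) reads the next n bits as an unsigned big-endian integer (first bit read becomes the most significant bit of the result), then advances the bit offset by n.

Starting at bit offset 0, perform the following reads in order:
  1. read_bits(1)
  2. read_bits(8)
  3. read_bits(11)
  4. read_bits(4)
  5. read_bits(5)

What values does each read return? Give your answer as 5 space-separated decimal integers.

Answer: 1 247 1856 2 6

Derivation:
Read 1: bits[0:1] width=1 -> value=1 (bin 1); offset now 1 = byte 0 bit 1; 47 bits remain
Read 2: bits[1:9] width=8 -> value=247 (bin 11110111); offset now 9 = byte 1 bit 1; 39 bits remain
Read 3: bits[9:20] width=11 -> value=1856 (bin 11101000000); offset now 20 = byte 2 bit 4; 28 bits remain
Read 4: bits[20:24] width=4 -> value=2 (bin 0010); offset now 24 = byte 3 bit 0; 24 bits remain
Read 5: bits[24:29] width=5 -> value=6 (bin 00110); offset now 29 = byte 3 bit 5; 19 bits remain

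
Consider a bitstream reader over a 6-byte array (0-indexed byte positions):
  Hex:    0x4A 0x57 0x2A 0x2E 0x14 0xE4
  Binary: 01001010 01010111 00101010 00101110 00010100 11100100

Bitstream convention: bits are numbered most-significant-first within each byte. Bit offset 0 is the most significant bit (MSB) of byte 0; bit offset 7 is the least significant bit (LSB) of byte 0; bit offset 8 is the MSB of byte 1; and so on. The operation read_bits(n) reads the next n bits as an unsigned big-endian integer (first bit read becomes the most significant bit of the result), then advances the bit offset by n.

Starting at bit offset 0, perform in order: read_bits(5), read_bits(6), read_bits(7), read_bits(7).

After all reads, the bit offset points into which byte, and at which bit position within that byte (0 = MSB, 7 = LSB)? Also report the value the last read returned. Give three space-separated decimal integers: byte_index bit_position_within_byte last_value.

Read 1: bits[0:5] width=5 -> value=9 (bin 01001); offset now 5 = byte 0 bit 5; 43 bits remain
Read 2: bits[5:11] width=6 -> value=18 (bin 010010); offset now 11 = byte 1 bit 3; 37 bits remain
Read 3: bits[11:18] width=7 -> value=92 (bin 1011100); offset now 18 = byte 2 bit 2; 30 bits remain
Read 4: bits[18:25] width=7 -> value=84 (bin 1010100); offset now 25 = byte 3 bit 1; 23 bits remain

Answer: 3 1 84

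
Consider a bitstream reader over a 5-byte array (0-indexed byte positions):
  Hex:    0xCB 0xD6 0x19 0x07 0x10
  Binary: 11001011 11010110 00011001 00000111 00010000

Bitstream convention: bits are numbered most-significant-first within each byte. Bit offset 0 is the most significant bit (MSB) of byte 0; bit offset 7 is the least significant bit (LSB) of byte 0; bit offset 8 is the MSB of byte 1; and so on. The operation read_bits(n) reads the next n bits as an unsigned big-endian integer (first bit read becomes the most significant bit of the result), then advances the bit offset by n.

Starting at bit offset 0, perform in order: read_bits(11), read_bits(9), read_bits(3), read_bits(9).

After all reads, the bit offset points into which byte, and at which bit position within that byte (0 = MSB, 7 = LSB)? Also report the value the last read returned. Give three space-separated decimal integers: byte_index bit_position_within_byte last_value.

Read 1: bits[0:11] width=11 -> value=1630 (bin 11001011110); offset now 11 = byte 1 bit 3; 29 bits remain
Read 2: bits[11:20] width=9 -> value=353 (bin 101100001); offset now 20 = byte 2 bit 4; 20 bits remain
Read 3: bits[20:23] width=3 -> value=4 (bin 100); offset now 23 = byte 2 bit 7; 17 bits remain
Read 4: bits[23:32] width=9 -> value=263 (bin 100000111); offset now 32 = byte 4 bit 0; 8 bits remain

Answer: 4 0 263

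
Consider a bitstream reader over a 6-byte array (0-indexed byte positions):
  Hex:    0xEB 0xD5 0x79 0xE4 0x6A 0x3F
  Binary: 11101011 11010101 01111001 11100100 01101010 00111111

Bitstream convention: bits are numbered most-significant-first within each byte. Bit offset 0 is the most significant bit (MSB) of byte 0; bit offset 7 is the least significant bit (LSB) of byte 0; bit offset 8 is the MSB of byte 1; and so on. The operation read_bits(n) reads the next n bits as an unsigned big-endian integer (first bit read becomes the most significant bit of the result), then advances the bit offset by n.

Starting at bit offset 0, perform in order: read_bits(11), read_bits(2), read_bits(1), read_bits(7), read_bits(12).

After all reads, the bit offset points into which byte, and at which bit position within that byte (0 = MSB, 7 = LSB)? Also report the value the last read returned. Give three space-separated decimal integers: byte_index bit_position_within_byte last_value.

Read 1: bits[0:11] width=11 -> value=1886 (bin 11101011110); offset now 11 = byte 1 bit 3; 37 bits remain
Read 2: bits[11:13] width=2 -> value=2 (bin 10); offset now 13 = byte 1 bit 5; 35 bits remain
Read 3: bits[13:14] width=1 -> value=1 (bin 1); offset now 14 = byte 1 bit 6; 34 bits remain
Read 4: bits[14:21] width=7 -> value=47 (bin 0101111); offset now 21 = byte 2 bit 5; 27 bits remain
Read 5: bits[21:33] width=12 -> value=968 (bin 001111001000); offset now 33 = byte 4 bit 1; 15 bits remain

Answer: 4 1 968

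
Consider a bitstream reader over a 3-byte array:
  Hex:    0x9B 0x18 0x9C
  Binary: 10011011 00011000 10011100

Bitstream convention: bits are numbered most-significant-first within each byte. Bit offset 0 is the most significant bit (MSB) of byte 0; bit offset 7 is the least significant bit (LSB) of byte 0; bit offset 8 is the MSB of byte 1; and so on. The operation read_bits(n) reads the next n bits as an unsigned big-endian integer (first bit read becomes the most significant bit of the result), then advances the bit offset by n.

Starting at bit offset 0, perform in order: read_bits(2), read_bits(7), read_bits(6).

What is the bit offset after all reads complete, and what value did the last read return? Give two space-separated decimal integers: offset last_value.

Answer: 15 12

Derivation:
Read 1: bits[0:2] width=2 -> value=2 (bin 10); offset now 2 = byte 0 bit 2; 22 bits remain
Read 2: bits[2:9] width=7 -> value=54 (bin 0110110); offset now 9 = byte 1 bit 1; 15 bits remain
Read 3: bits[9:15] width=6 -> value=12 (bin 001100); offset now 15 = byte 1 bit 7; 9 bits remain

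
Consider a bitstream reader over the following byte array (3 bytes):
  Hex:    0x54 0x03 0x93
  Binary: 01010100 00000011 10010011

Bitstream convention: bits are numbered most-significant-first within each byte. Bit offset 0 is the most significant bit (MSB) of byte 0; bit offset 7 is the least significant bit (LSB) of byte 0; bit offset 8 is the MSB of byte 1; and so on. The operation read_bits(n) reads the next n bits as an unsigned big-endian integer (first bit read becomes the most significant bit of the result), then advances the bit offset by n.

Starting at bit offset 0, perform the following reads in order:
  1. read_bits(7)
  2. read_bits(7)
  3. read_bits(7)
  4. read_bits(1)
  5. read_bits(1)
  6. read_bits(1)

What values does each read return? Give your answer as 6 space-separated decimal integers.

Answer: 42 0 114 0 1 1

Derivation:
Read 1: bits[0:7] width=7 -> value=42 (bin 0101010); offset now 7 = byte 0 bit 7; 17 bits remain
Read 2: bits[7:14] width=7 -> value=0 (bin 0000000); offset now 14 = byte 1 bit 6; 10 bits remain
Read 3: bits[14:21] width=7 -> value=114 (bin 1110010); offset now 21 = byte 2 bit 5; 3 bits remain
Read 4: bits[21:22] width=1 -> value=0 (bin 0); offset now 22 = byte 2 bit 6; 2 bits remain
Read 5: bits[22:23] width=1 -> value=1 (bin 1); offset now 23 = byte 2 bit 7; 1 bits remain
Read 6: bits[23:24] width=1 -> value=1 (bin 1); offset now 24 = byte 3 bit 0; 0 bits remain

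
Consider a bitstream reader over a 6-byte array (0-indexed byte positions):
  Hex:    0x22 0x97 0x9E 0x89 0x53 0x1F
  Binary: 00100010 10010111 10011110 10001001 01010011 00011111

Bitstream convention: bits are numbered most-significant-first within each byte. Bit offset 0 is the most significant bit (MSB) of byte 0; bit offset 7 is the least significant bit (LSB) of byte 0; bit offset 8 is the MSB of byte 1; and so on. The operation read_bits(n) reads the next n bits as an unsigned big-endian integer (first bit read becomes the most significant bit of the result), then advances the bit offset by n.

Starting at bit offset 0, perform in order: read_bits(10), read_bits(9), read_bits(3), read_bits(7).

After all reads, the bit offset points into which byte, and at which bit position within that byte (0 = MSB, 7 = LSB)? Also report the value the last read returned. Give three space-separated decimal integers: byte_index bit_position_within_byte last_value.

Read 1: bits[0:10] width=10 -> value=138 (bin 0010001010); offset now 10 = byte 1 bit 2; 38 bits remain
Read 2: bits[10:19] width=9 -> value=188 (bin 010111100); offset now 19 = byte 2 bit 3; 29 bits remain
Read 3: bits[19:22] width=3 -> value=7 (bin 111); offset now 22 = byte 2 bit 6; 26 bits remain
Read 4: bits[22:29] width=7 -> value=81 (bin 1010001); offset now 29 = byte 3 bit 5; 19 bits remain

Answer: 3 5 81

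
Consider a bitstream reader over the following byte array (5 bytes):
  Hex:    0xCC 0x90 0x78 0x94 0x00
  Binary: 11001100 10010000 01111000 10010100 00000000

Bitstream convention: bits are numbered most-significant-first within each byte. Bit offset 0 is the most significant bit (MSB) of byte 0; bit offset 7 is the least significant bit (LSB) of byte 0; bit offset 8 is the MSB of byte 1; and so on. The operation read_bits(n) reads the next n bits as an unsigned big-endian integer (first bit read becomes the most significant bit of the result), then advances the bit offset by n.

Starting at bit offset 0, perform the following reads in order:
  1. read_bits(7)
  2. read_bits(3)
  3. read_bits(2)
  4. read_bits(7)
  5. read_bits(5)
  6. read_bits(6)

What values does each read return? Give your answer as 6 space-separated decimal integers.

Read 1: bits[0:7] width=7 -> value=102 (bin 1100110); offset now 7 = byte 0 bit 7; 33 bits remain
Read 2: bits[7:10] width=3 -> value=2 (bin 010); offset now 10 = byte 1 bit 2; 30 bits remain
Read 3: bits[10:12] width=2 -> value=1 (bin 01); offset now 12 = byte 1 bit 4; 28 bits remain
Read 4: bits[12:19] width=7 -> value=3 (bin 0000011); offset now 19 = byte 2 bit 3; 21 bits remain
Read 5: bits[19:24] width=5 -> value=24 (bin 11000); offset now 24 = byte 3 bit 0; 16 bits remain
Read 6: bits[24:30] width=6 -> value=37 (bin 100101); offset now 30 = byte 3 bit 6; 10 bits remain

Answer: 102 2 1 3 24 37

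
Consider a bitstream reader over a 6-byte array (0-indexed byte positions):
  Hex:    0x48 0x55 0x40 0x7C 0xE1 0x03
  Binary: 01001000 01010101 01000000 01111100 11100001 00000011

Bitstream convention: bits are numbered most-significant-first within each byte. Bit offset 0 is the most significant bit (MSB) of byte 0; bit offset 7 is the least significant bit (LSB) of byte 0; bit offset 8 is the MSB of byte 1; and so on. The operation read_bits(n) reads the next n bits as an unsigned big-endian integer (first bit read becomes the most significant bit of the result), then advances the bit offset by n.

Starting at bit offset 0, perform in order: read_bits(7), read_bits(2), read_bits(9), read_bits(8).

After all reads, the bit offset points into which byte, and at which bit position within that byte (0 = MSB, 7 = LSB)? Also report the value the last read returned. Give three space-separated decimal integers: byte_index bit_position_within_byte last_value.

Answer: 3 2 1

Derivation:
Read 1: bits[0:7] width=7 -> value=36 (bin 0100100); offset now 7 = byte 0 bit 7; 41 bits remain
Read 2: bits[7:9] width=2 -> value=0 (bin 00); offset now 9 = byte 1 bit 1; 39 bits remain
Read 3: bits[9:18] width=9 -> value=341 (bin 101010101); offset now 18 = byte 2 bit 2; 30 bits remain
Read 4: bits[18:26] width=8 -> value=1 (bin 00000001); offset now 26 = byte 3 bit 2; 22 bits remain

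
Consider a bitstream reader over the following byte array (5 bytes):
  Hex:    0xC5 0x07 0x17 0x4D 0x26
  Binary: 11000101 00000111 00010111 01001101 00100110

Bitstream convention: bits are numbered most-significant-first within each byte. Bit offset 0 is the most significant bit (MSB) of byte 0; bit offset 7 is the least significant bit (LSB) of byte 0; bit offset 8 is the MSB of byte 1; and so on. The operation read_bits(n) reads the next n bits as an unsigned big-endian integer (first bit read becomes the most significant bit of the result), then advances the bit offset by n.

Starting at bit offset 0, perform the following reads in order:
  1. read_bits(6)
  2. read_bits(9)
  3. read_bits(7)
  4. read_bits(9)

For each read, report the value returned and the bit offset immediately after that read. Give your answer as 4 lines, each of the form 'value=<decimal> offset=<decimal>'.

Answer: value=49 offset=6
value=131 offset=15
value=69 offset=22
value=422 offset=31

Derivation:
Read 1: bits[0:6] width=6 -> value=49 (bin 110001); offset now 6 = byte 0 bit 6; 34 bits remain
Read 2: bits[6:15] width=9 -> value=131 (bin 010000011); offset now 15 = byte 1 bit 7; 25 bits remain
Read 3: bits[15:22] width=7 -> value=69 (bin 1000101); offset now 22 = byte 2 bit 6; 18 bits remain
Read 4: bits[22:31] width=9 -> value=422 (bin 110100110); offset now 31 = byte 3 bit 7; 9 bits remain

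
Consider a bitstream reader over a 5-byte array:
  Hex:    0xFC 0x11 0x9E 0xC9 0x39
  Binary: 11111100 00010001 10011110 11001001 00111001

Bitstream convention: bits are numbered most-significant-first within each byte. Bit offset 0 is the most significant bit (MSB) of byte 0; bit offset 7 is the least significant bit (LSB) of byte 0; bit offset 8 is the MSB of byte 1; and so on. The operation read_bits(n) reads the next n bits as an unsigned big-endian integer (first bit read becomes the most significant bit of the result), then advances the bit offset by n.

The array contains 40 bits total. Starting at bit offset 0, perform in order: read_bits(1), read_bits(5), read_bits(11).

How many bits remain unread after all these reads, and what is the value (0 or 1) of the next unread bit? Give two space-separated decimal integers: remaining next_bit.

Answer: 23 0

Derivation:
Read 1: bits[0:1] width=1 -> value=1 (bin 1); offset now 1 = byte 0 bit 1; 39 bits remain
Read 2: bits[1:6] width=5 -> value=31 (bin 11111); offset now 6 = byte 0 bit 6; 34 bits remain
Read 3: bits[6:17] width=11 -> value=35 (bin 00000100011); offset now 17 = byte 2 bit 1; 23 bits remain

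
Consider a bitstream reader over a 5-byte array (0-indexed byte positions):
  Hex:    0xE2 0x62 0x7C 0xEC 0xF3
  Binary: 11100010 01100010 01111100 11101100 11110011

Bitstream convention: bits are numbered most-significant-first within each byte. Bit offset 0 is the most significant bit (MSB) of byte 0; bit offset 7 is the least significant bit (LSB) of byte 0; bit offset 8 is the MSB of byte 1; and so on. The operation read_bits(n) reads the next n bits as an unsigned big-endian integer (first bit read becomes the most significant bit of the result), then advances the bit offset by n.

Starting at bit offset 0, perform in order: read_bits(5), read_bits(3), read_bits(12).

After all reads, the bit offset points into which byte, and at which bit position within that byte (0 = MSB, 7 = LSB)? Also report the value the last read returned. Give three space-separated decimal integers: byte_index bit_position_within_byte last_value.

Read 1: bits[0:5] width=5 -> value=28 (bin 11100); offset now 5 = byte 0 bit 5; 35 bits remain
Read 2: bits[5:8] width=3 -> value=2 (bin 010); offset now 8 = byte 1 bit 0; 32 bits remain
Read 3: bits[8:20] width=12 -> value=1575 (bin 011000100111); offset now 20 = byte 2 bit 4; 20 bits remain

Answer: 2 4 1575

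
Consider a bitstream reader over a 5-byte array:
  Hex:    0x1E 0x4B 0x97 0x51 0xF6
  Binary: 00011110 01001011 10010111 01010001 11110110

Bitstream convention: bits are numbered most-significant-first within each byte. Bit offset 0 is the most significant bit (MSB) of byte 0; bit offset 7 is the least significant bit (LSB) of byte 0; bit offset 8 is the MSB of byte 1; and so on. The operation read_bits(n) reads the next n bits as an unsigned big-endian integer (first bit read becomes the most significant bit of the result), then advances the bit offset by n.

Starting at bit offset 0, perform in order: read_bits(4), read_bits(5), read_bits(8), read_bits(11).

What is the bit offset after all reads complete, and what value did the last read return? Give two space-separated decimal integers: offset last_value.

Answer: 28 373

Derivation:
Read 1: bits[0:4] width=4 -> value=1 (bin 0001); offset now 4 = byte 0 bit 4; 36 bits remain
Read 2: bits[4:9] width=5 -> value=28 (bin 11100); offset now 9 = byte 1 bit 1; 31 bits remain
Read 3: bits[9:17] width=8 -> value=151 (bin 10010111); offset now 17 = byte 2 bit 1; 23 bits remain
Read 4: bits[17:28] width=11 -> value=373 (bin 00101110101); offset now 28 = byte 3 bit 4; 12 bits remain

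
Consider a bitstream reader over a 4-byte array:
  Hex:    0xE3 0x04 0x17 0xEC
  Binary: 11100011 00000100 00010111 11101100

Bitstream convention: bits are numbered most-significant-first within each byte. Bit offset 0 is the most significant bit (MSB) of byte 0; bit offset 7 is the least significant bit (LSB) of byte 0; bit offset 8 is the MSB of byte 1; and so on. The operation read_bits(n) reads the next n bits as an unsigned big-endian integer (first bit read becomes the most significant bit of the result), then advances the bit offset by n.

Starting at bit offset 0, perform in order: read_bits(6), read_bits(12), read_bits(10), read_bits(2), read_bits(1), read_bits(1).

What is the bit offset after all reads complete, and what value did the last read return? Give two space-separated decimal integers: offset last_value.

Answer: 32 0

Derivation:
Read 1: bits[0:6] width=6 -> value=56 (bin 111000); offset now 6 = byte 0 bit 6; 26 bits remain
Read 2: bits[6:18] width=12 -> value=3088 (bin 110000010000); offset now 18 = byte 2 bit 2; 14 bits remain
Read 3: bits[18:28] width=10 -> value=382 (bin 0101111110); offset now 28 = byte 3 bit 4; 4 bits remain
Read 4: bits[28:30] width=2 -> value=3 (bin 11); offset now 30 = byte 3 bit 6; 2 bits remain
Read 5: bits[30:31] width=1 -> value=0 (bin 0); offset now 31 = byte 3 bit 7; 1 bits remain
Read 6: bits[31:32] width=1 -> value=0 (bin 0); offset now 32 = byte 4 bit 0; 0 bits remain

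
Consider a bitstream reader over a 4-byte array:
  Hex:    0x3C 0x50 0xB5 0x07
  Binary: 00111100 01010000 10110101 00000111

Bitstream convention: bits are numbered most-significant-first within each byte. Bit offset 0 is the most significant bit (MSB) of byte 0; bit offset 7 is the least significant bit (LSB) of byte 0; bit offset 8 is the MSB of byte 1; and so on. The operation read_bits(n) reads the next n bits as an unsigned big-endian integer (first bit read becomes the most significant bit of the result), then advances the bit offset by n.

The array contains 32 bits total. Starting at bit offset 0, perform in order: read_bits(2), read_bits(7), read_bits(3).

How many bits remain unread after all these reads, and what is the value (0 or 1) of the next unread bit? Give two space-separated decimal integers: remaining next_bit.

Read 1: bits[0:2] width=2 -> value=0 (bin 00); offset now 2 = byte 0 bit 2; 30 bits remain
Read 2: bits[2:9] width=7 -> value=120 (bin 1111000); offset now 9 = byte 1 bit 1; 23 bits remain
Read 3: bits[9:12] width=3 -> value=5 (bin 101); offset now 12 = byte 1 bit 4; 20 bits remain

Answer: 20 0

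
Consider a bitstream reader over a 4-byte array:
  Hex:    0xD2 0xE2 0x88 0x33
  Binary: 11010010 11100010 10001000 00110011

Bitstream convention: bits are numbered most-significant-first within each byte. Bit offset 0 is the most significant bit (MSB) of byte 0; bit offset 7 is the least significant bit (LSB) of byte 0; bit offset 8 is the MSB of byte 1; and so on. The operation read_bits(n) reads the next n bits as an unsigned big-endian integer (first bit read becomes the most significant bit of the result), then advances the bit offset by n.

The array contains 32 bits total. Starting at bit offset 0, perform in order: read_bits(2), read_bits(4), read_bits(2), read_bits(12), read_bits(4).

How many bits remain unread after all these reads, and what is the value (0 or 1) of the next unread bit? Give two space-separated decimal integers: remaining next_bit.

Answer: 8 0

Derivation:
Read 1: bits[0:2] width=2 -> value=3 (bin 11); offset now 2 = byte 0 bit 2; 30 bits remain
Read 2: bits[2:6] width=4 -> value=4 (bin 0100); offset now 6 = byte 0 bit 6; 26 bits remain
Read 3: bits[6:8] width=2 -> value=2 (bin 10); offset now 8 = byte 1 bit 0; 24 bits remain
Read 4: bits[8:20] width=12 -> value=3624 (bin 111000101000); offset now 20 = byte 2 bit 4; 12 bits remain
Read 5: bits[20:24] width=4 -> value=8 (bin 1000); offset now 24 = byte 3 bit 0; 8 bits remain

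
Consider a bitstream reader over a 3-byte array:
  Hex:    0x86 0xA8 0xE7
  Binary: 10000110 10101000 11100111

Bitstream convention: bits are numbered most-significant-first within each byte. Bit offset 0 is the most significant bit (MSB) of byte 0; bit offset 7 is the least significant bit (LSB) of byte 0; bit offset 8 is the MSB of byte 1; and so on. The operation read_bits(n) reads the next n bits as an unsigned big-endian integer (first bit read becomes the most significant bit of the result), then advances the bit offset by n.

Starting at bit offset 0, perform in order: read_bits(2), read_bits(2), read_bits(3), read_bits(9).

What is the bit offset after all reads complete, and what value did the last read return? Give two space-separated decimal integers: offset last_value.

Read 1: bits[0:2] width=2 -> value=2 (bin 10); offset now 2 = byte 0 bit 2; 22 bits remain
Read 2: bits[2:4] width=2 -> value=0 (bin 00); offset now 4 = byte 0 bit 4; 20 bits remain
Read 3: bits[4:7] width=3 -> value=3 (bin 011); offset now 7 = byte 0 bit 7; 17 bits remain
Read 4: bits[7:16] width=9 -> value=168 (bin 010101000); offset now 16 = byte 2 bit 0; 8 bits remain

Answer: 16 168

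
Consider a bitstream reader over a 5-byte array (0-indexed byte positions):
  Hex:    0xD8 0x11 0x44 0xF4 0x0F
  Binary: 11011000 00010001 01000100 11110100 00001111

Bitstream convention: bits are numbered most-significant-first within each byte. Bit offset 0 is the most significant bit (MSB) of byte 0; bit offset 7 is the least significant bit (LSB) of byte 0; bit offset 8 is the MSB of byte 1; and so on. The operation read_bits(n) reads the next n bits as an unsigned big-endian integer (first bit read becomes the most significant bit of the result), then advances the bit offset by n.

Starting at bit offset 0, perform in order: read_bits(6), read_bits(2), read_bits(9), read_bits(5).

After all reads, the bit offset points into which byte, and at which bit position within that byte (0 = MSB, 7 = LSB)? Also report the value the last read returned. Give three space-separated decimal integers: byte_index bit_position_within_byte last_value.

Read 1: bits[0:6] width=6 -> value=54 (bin 110110); offset now 6 = byte 0 bit 6; 34 bits remain
Read 2: bits[6:8] width=2 -> value=0 (bin 00); offset now 8 = byte 1 bit 0; 32 bits remain
Read 3: bits[8:17] width=9 -> value=34 (bin 000100010); offset now 17 = byte 2 bit 1; 23 bits remain
Read 4: bits[17:22] width=5 -> value=17 (bin 10001); offset now 22 = byte 2 bit 6; 18 bits remain

Answer: 2 6 17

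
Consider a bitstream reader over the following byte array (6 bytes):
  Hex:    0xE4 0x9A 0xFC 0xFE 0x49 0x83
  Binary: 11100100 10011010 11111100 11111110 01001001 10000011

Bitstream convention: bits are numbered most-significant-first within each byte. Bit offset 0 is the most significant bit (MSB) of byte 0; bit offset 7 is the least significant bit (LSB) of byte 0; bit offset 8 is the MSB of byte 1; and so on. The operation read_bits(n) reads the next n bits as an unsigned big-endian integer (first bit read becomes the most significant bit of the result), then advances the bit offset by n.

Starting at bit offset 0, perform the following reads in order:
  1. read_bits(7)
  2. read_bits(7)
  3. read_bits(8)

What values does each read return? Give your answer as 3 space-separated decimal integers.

Read 1: bits[0:7] width=7 -> value=114 (bin 1110010); offset now 7 = byte 0 bit 7; 41 bits remain
Read 2: bits[7:14] width=7 -> value=38 (bin 0100110); offset now 14 = byte 1 bit 6; 34 bits remain
Read 3: bits[14:22] width=8 -> value=191 (bin 10111111); offset now 22 = byte 2 bit 6; 26 bits remain

Answer: 114 38 191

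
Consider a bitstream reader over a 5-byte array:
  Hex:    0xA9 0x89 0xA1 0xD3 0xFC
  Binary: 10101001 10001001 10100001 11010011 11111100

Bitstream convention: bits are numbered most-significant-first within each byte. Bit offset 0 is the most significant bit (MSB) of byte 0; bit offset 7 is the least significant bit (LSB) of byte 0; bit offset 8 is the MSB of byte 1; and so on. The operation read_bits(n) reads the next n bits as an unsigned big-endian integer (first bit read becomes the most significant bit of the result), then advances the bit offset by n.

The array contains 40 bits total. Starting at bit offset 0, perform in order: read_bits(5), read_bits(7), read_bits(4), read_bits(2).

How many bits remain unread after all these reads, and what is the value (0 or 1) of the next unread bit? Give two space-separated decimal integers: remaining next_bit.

Answer: 22 1

Derivation:
Read 1: bits[0:5] width=5 -> value=21 (bin 10101); offset now 5 = byte 0 bit 5; 35 bits remain
Read 2: bits[5:12] width=7 -> value=24 (bin 0011000); offset now 12 = byte 1 bit 4; 28 bits remain
Read 3: bits[12:16] width=4 -> value=9 (bin 1001); offset now 16 = byte 2 bit 0; 24 bits remain
Read 4: bits[16:18] width=2 -> value=2 (bin 10); offset now 18 = byte 2 bit 2; 22 bits remain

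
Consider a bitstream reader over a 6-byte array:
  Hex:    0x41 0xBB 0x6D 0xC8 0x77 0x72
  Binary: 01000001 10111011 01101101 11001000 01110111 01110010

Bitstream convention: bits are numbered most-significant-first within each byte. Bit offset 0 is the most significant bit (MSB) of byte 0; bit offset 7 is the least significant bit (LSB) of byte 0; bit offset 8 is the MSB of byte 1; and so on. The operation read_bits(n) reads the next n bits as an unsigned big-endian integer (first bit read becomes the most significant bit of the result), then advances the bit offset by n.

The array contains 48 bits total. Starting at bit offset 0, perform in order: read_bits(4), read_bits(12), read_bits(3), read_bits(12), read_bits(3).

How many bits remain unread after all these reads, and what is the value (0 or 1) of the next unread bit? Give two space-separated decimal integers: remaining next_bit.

Read 1: bits[0:4] width=4 -> value=4 (bin 0100); offset now 4 = byte 0 bit 4; 44 bits remain
Read 2: bits[4:16] width=12 -> value=443 (bin 000110111011); offset now 16 = byte 2 bit 0; 32 bits remain
Read 3: bits[16:19] width=3 -> value=3 (bin 011); offset now 19 = byte 2 bit 3; 29 bits remain
Read 4: bits[19:31] width=12 -> value=1764 (bin 011011100100); offset now 31 = byte 3 bit 7; 17 bits remain
Read 5: bits[31:34] width=3 -> value=1 (bin 001); offset now 34 = byte 4 bit 2; 14 bits remain

Answer: 14 1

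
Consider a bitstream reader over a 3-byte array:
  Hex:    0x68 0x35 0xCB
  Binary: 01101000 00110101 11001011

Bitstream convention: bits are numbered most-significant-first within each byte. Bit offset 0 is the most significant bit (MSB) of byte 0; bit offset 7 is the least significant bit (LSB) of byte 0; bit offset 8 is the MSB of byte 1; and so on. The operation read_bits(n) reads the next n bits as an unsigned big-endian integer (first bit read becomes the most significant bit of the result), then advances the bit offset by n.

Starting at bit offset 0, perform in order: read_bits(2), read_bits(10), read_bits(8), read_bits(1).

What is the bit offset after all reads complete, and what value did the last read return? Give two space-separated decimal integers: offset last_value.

Answer: 21 1

Derivation:
Read 1: bits[0:2] width=2 -> value=1 (bin 01); offset now 2 = byte 0 bit 2; 22 bits remain
Read 2: bits[2:12] width=10 -> value=643 (bin 1010000011); offset now 12 = byte 1 bit 4; 12 bits remain
Read 3: bits[12:20] width=8 -> value=92 (bin 01011100); offset now 20 = byte 2 bit 4; 4 bits remain
Read 4: bits[20:21] width=1 -> value=1 (bin 1); offset now 21 = byte 2 bit 5; 3 bits remain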